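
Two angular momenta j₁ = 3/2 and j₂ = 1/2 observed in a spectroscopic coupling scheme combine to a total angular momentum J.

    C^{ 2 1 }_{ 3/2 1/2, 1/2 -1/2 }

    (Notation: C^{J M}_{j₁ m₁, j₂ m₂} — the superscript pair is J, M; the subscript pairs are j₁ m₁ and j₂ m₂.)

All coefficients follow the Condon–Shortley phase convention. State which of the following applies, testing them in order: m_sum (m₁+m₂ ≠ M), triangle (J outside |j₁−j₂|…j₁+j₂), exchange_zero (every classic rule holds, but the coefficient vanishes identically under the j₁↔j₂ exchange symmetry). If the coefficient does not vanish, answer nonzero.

m_sum

m-sum: m₁+m₂ = 1/2+(-1/2) = 0, M = 1  ✗ ⇒ coefficient is 0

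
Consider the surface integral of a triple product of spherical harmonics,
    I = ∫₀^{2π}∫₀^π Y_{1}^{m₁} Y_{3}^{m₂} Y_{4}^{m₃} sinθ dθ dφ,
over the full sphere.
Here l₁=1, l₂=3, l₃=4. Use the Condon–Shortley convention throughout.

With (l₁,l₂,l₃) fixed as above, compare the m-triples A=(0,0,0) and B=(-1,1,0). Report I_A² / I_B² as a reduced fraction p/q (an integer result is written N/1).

Same 1,3,4: normalisation and zero-m 3j drop out of the ratio.
A: Δ: 0! 2! 6! / 9! → 1/252; sum: t=0:+1/36 = 1/36; 3j²(1 3 4; 0 0 0) = Δ·Π!·Σ² = 4/63  (sign +1)
B: Δ: 0! 2! 6! / 9! → 1/252; sum: t=0:+1/96 = 1/96; 3j²(1 3 4; -1 1 0) = Δ·Π!·Σ² = 1/42  (sign +1)
I_A²/I_B² = (4/63)/(1/42) = 8/3

8/3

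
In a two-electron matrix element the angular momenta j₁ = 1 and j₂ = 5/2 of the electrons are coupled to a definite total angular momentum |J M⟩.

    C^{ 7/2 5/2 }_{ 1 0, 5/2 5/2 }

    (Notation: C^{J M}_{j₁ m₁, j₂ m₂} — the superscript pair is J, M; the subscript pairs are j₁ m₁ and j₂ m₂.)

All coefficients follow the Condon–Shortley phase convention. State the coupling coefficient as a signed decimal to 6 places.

√[8·0!2!5!/8! · 1!1!5!0!6!1!] = √(28800/7)
  +(−1)^0/∏(0,0,1,5,1,0)! = 1/120  (running 1/120)
⟨..|..⟩ = √(28800/7)·(1/120) = +0.534522

+0.534522  (= +√(2/7))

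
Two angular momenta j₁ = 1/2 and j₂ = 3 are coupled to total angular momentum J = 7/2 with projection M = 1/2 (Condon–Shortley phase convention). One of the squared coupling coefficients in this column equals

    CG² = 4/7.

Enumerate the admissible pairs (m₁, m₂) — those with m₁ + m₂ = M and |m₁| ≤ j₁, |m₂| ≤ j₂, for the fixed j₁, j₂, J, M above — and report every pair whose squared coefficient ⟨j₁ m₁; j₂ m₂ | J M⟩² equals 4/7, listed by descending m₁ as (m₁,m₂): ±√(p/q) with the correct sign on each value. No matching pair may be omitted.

(1/2,0): +√(4/7)

Admissible pairs with m₁+m₂ = M = 1/2: (-1/2,1), (1/2,0)
  (m₁,m₂)=(1/2,0): CG² = 4/7, CG = +√(4/7)   ← matches the target
  (m₁,m₂)=(-1/2,1): CG² = 3/7, CG = +√(3/7)
Pairs with CG² = 4/7: (1/2,0): +√(4/7)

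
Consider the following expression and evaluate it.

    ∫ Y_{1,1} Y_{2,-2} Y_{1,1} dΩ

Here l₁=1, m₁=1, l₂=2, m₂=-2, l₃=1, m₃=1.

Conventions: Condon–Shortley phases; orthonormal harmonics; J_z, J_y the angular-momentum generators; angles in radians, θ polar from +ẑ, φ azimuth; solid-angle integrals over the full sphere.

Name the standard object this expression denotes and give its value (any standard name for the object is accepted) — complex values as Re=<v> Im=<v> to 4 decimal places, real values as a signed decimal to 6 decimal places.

This is a Gaunt coefficient — the integral of a triple product of spherical harmonics over the sphere.
Rules hold: Σm=0, L=4 even, 1≤1≤3.
N = 3·5·3 = 45
Δ = 2!·0!·2!/5! = 1/30
Racah Σ t=1..1: t=1:−1/1 = -1/1
⇒ 3j(1 2 1; 0 0 0)² = 2/15, sgn +1
Racah Σ t=0..0: t=0:+1/4 = 1/4
⇒ 3j(1 2 1; 1 -2 1)² = 1/5, sgn +1
4πI² = N·(3j₀)²·(3jₘ)² = 6/5
I = +1·√(1.2/4π) = 0.30901936

Gaunt coefficient, +0.309019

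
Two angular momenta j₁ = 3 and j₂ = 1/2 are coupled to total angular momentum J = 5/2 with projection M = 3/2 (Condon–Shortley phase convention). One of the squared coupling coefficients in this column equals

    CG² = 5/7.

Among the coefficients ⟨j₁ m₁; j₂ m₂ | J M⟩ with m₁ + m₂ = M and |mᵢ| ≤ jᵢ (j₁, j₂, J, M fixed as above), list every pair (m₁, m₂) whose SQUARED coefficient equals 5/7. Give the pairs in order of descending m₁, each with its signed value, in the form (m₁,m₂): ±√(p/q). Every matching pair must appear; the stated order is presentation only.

Admissible pairs with m₁+m₂ = M = 3/2: (1,1/2), (2,-1/2)
  (m₁,m₂)=(2,-1/2): CG² = 5/7, CG = +√(5/7)   ← matches the target
  (m₁,m₂)=(1,1/2): CG² = 2/7, CG = −√(2/7)
Pairs with CG² = 5/7: (2,-1/2): +√(5/7)

(2,-1/2): +√(5/7)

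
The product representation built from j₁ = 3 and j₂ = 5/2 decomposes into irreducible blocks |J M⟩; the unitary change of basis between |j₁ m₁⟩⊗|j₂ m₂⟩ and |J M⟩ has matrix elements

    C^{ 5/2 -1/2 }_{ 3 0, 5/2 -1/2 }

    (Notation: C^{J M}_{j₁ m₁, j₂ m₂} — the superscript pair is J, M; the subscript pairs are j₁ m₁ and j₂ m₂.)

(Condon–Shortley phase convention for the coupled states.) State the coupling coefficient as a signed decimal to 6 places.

-0.276026  (= −√(8/105))

√[6·3!3!2!/9! · 3!3!2!3!2!3!] = √(216/35)
  +(−1)^0/∏(0,3,3,2,0,0)! = 1/72  (running 1/72)
  +(−1)^1/∏(1,2,2,1,1,1)! = -1/4  (running -17/72)
  +(−1)^2/∏(2,1,1,0,2,2)! = 1/8  (running -1/9)
⟨..|..⟩ = √(216/35)·(-1/9) = -0.276026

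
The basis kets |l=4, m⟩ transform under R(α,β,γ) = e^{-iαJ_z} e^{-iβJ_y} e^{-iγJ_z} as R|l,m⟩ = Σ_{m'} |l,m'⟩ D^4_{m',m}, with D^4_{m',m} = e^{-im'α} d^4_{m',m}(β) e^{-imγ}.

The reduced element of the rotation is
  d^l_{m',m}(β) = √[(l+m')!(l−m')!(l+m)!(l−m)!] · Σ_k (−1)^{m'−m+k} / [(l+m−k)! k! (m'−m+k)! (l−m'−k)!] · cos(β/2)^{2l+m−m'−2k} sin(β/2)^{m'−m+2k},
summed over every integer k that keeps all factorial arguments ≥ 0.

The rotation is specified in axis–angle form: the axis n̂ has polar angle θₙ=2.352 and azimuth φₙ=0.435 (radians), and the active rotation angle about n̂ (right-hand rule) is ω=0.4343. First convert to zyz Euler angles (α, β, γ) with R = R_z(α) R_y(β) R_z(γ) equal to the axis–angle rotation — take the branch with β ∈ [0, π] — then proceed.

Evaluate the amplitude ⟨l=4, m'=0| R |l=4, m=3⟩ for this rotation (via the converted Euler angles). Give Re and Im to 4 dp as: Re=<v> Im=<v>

Axis–angle → zyz. n̂ = (sinθₙcosφₙ, sinθₙsinφₙ, cosθₙ) = (+0.643938, +0.299229, -0.704135), ω = 0.4343.
R = I cosω + sinω [n̂]ₓ + (1−cosω) n̂n̂ᵀ gives
  R = [+0.945659, +0.314171, +0.083815; -0.278395, +0.915477, -0.290514; -0.168002, +0.251393, +0.953193]
β = atan2(√(R₁₃²+R₂₃²), R₃₃) = 0.307170; α = atan2(R₂₃, R₁₃) mod 2π = 4.993269; γ = atan2(R₃₂, −R₃₁) mod 2π = 0.981676
First d^4_{0,3}(β=0.3072), then the phase factors e^{-i(0)α} and e^{-i(3)γ}:
With c≡cos(β/2)=0.988229 and s≡sin(β/2)=0.152982, N=[24·24·5040·1]^{1/2}=1703.830978
k∈{3,4} keeps every argument non-negative
  k=3: (−1)^0·1703.8310/(144)·0.9882^5·0.1530^3 = +0.039928
  k=4: (−1)^1·1703.8310/(144)·0.9882^3·0.1530^5 = -0.000957
d^4_{0,3}(0.3072) = +0.039928 -0.000957 = +0.038971
Phases: e^{-i·(0)·4.9933}=+1.000000+0.000000i, e^{-i·(3)·0.9817}=-0.980743-0.195301i ⇒ D=-0.038220-0.007611i

Re=-0.0382 Im=-0.0076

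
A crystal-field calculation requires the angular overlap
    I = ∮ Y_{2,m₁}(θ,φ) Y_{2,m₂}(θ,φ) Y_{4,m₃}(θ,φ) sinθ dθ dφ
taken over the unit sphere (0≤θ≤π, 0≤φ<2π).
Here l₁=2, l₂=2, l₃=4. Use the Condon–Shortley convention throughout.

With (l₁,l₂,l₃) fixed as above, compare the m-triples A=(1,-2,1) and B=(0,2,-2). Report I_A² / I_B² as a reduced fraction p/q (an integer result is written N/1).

1/3

l's match ⇒ only the (l;m) 3-j factors differ between A and B.
A: triangle coeff Δ(2,2,4) = 1/630; Σ_t [0,0]: t=0:+1/144 = 1/144; (3j)²=1/126 [(2 2 4; 1 -2 1)], sign=-1
B: triangle coeff Δ(2,2,4) = 1/630; Σ_t [0,0]: t=0:+1/96 = 1/96; (3j)²=1/42 [(2 2 4; 0 2 -2)], sign=+1
I_A²/I_B² = (1/126)/(1/42) = 1/3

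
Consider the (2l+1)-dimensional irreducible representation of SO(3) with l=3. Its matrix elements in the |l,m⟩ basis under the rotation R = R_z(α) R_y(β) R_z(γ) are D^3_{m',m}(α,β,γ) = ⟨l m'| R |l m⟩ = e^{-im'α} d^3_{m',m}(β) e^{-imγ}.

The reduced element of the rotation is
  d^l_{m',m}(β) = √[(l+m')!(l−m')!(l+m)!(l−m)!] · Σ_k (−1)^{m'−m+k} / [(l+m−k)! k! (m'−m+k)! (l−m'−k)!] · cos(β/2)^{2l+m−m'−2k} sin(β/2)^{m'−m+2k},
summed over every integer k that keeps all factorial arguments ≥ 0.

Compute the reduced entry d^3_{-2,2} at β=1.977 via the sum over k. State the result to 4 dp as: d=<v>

d^3_{-2,2}(β=1.9770) via the finite sum:
With c≡cos(β/2)=0.549943 and s≡sin(β/2)=0.835202, N=[1·120·120·1]^{1/2}=120.000000
k∈{4,5} keeps every argument non-negative
  k=4: (−1)^0·120.0000/(24)·0.5499^2·0.8352^4 = +0.735821
  k=5: (−1)^1·120.0000/(120)·0.5499^0·0.8352^6 = -0.339429
d^3_{-2,2}(1.9770) = +0.735821 -0.339429 = +0.396391

d=0.3964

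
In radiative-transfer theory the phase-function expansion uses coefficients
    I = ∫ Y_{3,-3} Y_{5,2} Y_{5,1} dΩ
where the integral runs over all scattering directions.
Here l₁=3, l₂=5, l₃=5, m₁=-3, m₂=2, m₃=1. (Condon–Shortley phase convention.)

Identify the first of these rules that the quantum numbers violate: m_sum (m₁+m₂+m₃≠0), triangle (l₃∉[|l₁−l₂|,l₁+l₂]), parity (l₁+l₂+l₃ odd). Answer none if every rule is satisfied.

azimuthal sum: -3 + 2 + 1 = 0  ✓
2 ≤ 5 ≤ 8 (triangle on l)  ✓
L = 3 + 5 + 5 = 13 (odd)  ✗

parity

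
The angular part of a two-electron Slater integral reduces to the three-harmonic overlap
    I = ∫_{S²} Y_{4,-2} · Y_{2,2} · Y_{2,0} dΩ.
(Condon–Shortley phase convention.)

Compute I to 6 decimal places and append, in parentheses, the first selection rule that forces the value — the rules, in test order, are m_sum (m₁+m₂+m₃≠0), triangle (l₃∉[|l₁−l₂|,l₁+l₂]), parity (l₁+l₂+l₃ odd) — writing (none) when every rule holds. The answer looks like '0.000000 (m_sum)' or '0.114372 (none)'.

m-sum 0 ✓  L=8 even ✓  2≤2≤6 ✓
Π(2lᵢ+1) = 9×5×5 = 225
triangle coeff Δ(4,2,2) = 1/630
Σ_t [2,2]: t=2:+1/16 = 1/16
(3j)²=2/35 [(4 2 2; 0 0 0)], sign=+1
Σ_t [4,4]: t=4:+1/96 = 1/96
(3j)²=1/42 [(4 2 2; -2 2 0)], sign=+1
⇒ 4πI² = 15/49
I = (+1)√(15/49/(4π)) = 0.15607835
No selection rule forces the value: the integral is nonzero (none).

0.156078 (none)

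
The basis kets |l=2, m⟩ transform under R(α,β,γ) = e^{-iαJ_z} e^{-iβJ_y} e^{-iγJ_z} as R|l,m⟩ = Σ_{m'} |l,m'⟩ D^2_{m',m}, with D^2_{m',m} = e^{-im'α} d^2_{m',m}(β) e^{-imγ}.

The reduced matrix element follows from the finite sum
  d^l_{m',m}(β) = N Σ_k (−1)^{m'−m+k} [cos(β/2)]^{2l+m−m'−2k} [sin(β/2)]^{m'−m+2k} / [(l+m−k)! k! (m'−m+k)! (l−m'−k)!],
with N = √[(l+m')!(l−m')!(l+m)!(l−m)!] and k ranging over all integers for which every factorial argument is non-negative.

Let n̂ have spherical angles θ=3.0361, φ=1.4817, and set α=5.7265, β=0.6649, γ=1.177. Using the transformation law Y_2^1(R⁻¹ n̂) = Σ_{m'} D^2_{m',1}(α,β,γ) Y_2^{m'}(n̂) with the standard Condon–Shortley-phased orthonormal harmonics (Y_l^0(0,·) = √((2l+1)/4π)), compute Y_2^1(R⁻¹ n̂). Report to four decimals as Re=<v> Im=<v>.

Re=0.1931 Im=-0.3111

Need the full column D^2_{m',1} for m'=−2..2 at α=5.7265, β=0.6649, γ=1.1770.
cos(β/2)=0.945246, sin(β/2)=0.326360
d^2_{-2,1}: single k=3 term ⇒ +0.065715;  D = -0.043310-0.049423i
d^2_{-1,1}: k∈[2..3] ⇒ +0.285499 -0.011345 = +0.274154;  D = -0.044459-0.270525i
d^2_{0,1}: k∈[1..2] ⇒ +0.675159 -0.080484 = +0.594675;  D = +0.228175-0.549158i
d^2_{1,1}: k∈[0..1] ⇒ +0.798323 -0.285499 = +0.512824;  D = +0.417283-0.298100i
d^2_{2,1}: single k=0 term ⇒ -0.551265;  D = -0.550150+0.035053i
Y_2^{m'}(θ=3.0361,φ=1.4817) and Σ D·Y over m':
  (-0.0433-0.0494i)·(-0.0042-0.0008i)  (-0.0445-0.2705i)·(-0.0072+0.0806i)  (+0.2282-0.5492i)·(+0.6203+0.0000i)  (+0.4173-0.2981i)·(+0.0072+0.0806i)  (-0.5501+0.0351i)·(-0.0042+0.0008i)
Y_2^1(R⁻¹ n̂) = +0.193113-0.311122i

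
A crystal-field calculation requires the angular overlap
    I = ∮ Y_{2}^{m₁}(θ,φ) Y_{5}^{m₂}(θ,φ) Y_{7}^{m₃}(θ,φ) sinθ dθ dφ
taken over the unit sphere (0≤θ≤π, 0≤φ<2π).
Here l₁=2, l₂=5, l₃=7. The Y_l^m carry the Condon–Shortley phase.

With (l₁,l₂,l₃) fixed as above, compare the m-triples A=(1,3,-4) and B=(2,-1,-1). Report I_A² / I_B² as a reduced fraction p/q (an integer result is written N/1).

99/14

Shared (l₁,l₂,l₃)=(2,5,7): N and (l;000)² cancel in I_A²/I_B².
A: Δ = 0!·4!·10!/15! = 1/15015; Racah Σ t=0..0: t=0:+1/483840 = 1/483840; ⇒ 3j(2 5 7; 1 3 -4)² = 3/91, sgn -1
B: Δ = 0!·4!·10!/15! = 1/15015; Racah Σ t=0..0: t=0:+1/414720 = 1/414720; ⇒ 3j(2 5 7; 2 -1 -1)² = 2/429, sgn +1
I_A²/I_B² = (3/91)/(2/429) = 99/14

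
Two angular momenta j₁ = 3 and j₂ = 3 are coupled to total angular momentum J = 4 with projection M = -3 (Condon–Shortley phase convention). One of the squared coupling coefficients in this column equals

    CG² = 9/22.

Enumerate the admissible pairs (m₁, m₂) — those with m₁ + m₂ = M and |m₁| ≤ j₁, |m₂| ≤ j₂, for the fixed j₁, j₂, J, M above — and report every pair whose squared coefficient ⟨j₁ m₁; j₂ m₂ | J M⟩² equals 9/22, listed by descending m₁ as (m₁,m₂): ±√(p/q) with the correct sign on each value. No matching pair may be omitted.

Admissible pairs with m₁+m₂ = M = -3: (-3,0), (-2,-1), (-1,-2), (0,-3)
  (m₁,m₂)=(0,-3): CG² = 9/22, CG = +√(9/22)   ← matches the target
  (m₁,m₂)=(-1,-2): CG² = 1/11, CG = −√(1/11)
  (m₁,m₂)=(-2,-1): CG² = 1/11, CG = −√(1/11)
  (m₁,m₂)=(-3,0): CG² = 9/22, CG = +√(9/22)   ← matches the target
Pairs with CG² = 9/22: (0,-3): +√(9/22); (-3,0): +√(9/22)

(0,-3): +√(9/22); (-3,0): +√(9/22)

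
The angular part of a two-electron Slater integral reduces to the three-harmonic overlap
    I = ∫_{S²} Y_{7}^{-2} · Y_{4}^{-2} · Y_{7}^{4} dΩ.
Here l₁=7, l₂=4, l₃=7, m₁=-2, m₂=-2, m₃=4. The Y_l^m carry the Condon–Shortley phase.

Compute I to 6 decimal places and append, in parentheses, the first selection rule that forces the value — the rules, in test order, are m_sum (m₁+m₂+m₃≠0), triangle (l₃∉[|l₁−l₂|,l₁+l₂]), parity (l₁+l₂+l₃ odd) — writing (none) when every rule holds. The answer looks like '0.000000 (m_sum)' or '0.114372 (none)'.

0.018344 (none)

Checks pass: Σm=0; 18 even; l₃=7∈[3,11].
(2·7+1)(2·4+1)(2·7+1) = 2025
Δ: 4! 10! 4! / 19! → 1/58198140
sum: t=0:+1/17418240 t=1:−1/622080 t=2:+1/230400 t=3:−1/622080 t=4:+1/17418240 = 1/806400
3j²(7 4 7; 0 0 0) = Δ·Π!·Σ² = 2268/230945  (sign -1)
sum: t=0:+1/34836480 t=1:−1/2903040 t=2:+1/2903040 = 1/34836480
3j²(7 4 7; -2 -2 4) = Δ·Π!·Σ² = 25/117572  (sign -1)
combine: 4πI² = 2025·2268/230945·25/117572 = 820125/193947611
take √, sign +1: I = 0.01834395
No selection rule forces the value: the integral is nonzero (none).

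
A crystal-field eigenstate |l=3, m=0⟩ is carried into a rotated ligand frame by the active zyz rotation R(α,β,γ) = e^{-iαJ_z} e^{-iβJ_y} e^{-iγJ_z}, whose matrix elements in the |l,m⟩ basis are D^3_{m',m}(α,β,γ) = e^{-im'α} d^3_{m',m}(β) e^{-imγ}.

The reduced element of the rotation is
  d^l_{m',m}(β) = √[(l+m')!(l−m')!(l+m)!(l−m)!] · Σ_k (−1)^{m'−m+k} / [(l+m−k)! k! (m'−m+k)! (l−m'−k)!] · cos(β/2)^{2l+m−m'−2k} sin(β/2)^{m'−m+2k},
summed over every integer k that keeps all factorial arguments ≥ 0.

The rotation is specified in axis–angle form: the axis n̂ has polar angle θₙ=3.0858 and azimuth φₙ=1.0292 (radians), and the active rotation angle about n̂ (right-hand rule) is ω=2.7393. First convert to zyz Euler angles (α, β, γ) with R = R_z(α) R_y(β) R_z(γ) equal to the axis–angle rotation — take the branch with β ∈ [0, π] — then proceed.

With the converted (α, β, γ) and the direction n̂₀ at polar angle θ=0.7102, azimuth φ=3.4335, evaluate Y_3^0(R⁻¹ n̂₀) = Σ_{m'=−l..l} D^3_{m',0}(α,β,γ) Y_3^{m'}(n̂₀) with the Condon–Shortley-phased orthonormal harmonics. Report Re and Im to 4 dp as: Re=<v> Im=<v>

Axis–angle → zyz. n̂ = (sinθₙcosφₙ, sinθₙsinφₙ, cosθₙ) = (+0.028746, +0.047783, -0.998444), ω = 2.7393.
R = I cosω + sinω [n̂]ₓ + (1−cosω) n̂n̂ᵀ gives
  R = [-0.918579, +0.393557, -0.036404; -0.388282, -0.915782, -0.102864; -0.073821, -0.080354, +0.994029]
β = atan2(√(R₁₃²+R₂₃²), R₃₃) = 0.109333; α = atan2(R₂₃, R₁₃) mod 2π = 4.372244; γ = atan2(R₃₂, −R₃₁) mod 2π = 5.455437
Need the full column D^3_{m',0} for m'=−3..3 at α=4.3722, β=0.1093, γ=5.4554.
cos(β/2)=0.998506, sin(β/2)=0.054639
d^3_{-3,0}: single k=3 term ⇒ +0.000726;  D = +0.000619+0.000380i
d^3_{-2,0}: k∈[2..3] ⇒ +0.016255 -0.000049 = +0.016206;  D = -0.012598+0.010194i
d^3_{-1,0}: k∈[1..3] ⇒ +0.187867 -0.001688 +0.000002 = +0.186181;  D = -0.062114-0.175514i
d^3_{0,0}: k∈[0..3] ⇒ +0.991070 -0.026709 +0.000080 -0.000000 = +0.964441;  D = +0.964441+0.000000i
d^3_{1,0}: k∈[0..2] ⇒ -0.187867 +0.001688 -0.000002 = -0.186181;  D = +0.062114-0.175514i
d^3_{2,0}: k∈[0..1] ⇒ +0.016255 -0.000049 = +0.016206;  D = -0.012598-0.010194i
d^3_{3,0}: single k=0 term ⇒ -0.000726;  D = -0.000619+0.000380i
Y_3^{m'}(θ=0.7102,φ=3.4335) and Σ D·Y over m':
  (+0.0006+0.0004i)·(-0.0741+0.0888i)  (-0.0126+0.0102i)·(+0.2748-0.1816i)  (-0.0621-0.1755i)·(-0.3783+0.1137i)  (+0.9644+0.0000i)·(-0.0355+0.0000i)  (+0.0621-0.1755i)·(+0.3783+0.1137i)  (-0.0126-0.0102i)·(+0.2748+0.1816i)  (-0.0006+0.0004i)·(+0.0741+0.0888i)
Y_3^0(R⁻¹ n̂) = +0.049285+0.000000i

Re=0.0493 Im=0.0000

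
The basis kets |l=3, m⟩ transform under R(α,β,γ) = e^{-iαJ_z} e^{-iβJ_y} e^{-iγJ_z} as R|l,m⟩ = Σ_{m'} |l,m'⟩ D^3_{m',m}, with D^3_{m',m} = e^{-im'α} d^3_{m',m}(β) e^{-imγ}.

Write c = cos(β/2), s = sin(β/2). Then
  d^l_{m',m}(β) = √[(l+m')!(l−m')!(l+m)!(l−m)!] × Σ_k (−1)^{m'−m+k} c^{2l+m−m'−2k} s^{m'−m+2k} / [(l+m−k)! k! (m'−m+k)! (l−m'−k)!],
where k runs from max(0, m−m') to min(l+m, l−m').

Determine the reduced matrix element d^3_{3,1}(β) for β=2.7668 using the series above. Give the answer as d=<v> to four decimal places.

d=0.0045

d^3_{3,1}(β=2.7668) via the finite sum:
With c≡cos(β/2)=0.186301 and s≡sin(β/2)=0.982493, N=[720·1·24·2]^{1/2}=185.903201
k∈{0} keeps every argument non-negative
  k=0: (−1)^2·185.9032/(48)·0.1863^4·0.9825^2 = +0.004504
d^3_{3,1}(2.7668) = +0.004504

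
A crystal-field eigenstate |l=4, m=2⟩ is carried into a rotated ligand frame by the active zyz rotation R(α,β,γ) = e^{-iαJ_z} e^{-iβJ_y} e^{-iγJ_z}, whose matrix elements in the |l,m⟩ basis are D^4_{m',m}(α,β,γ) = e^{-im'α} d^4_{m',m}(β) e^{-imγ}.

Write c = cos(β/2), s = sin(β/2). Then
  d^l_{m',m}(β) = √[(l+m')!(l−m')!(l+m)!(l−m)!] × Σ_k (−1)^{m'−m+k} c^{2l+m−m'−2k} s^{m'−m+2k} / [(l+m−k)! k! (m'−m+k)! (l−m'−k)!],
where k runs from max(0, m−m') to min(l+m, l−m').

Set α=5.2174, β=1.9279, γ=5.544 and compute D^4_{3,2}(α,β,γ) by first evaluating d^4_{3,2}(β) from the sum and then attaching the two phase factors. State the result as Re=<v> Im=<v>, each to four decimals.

Re=-0.0115 Im=-0.3148

First d^4_{3,2}(β=1.9279), then the phase factors e^{-i(3)α} and e^{-i(2)γ}:
c=cos(1.927900/2)=0.570280, s=sin(1.927900/2)=0.821451; N=√[5040·1·720·2]=2693.993318
k∈{0,1} keeps every argument non-negative
  k=0: (−1)^1·2693.9933/(720)·0.5703^7·0.8215^1 = -0.060292
  k=1: (−1)^2·2693.9933/(240)·0.5703^5·0.8215^3 = +0.375292
d^4_{3,2}(1.9279) = -0.060292 +0.375292 = +0.315000
Phases: e^{-i·(3)·5.2174}=-0.998446-0.055734i, e^{-i·(2)·5.5440}=+0.092294+0.995732i ⇒ D=-0.011546-0.314788i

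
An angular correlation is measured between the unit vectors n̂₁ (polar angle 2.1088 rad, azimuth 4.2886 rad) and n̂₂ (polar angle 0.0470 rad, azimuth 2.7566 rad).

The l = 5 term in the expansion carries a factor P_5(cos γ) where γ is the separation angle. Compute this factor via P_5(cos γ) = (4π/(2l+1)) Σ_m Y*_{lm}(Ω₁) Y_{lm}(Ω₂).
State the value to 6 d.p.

-0.066593

Term-by-term m-sum for l=5 (normalisation 4π/11 = 1.142397):
  m=-5: (-0.184983, 0.112943) × (0.000000, -0.000000) = (0.000000, 0.000000)  (running Σ = (0.000000, 0.000000))
  m=-4: (0.050730, 0.405823) × (0.000000, 0.000007) = (-0.000003, 0.000000)  (running Σ = (-0.000003, 0.000000))
  m=-3: (0.285345, 0.088089) × (-0.000116, -0.000262) = (-0.000010, -0.000085)  (running Σ = (-0.000013, -0.000084))
  m=-2: (-0.089964, 0.101910) × (0.005348, 0.005185) = (-0.001010, 0.000078)  (running Σ = (-0.001022, -0.000006))
  m=-1: (0.138909, 0.307917) × (-0.110709, -0.044861) = (-0.001565, -0.040321)  (running Σ = (-0.002587, -0.040327))
  m=0: (-0.057726, -0.000000) × (0.920165, 0.000000) = (-0.053117, -0.000000)  (running Σ = (-0.055705, -0.040327))
  m=1: (-0.138909, 0.307917) × (0.110709, -0.044861) = (-0.001565, 0.040321)  (running Σ = (-0.057270, -0.000006))
  m=2: (-0.089964, -0.101910) × (0.005348, -0.005185) = (-0.001010, -0.000078)  (running Σ = (-0.058279, -0.000084))
  m=3: (-0.285345, 0.088089) × (0.000116, -0.000262) = (-0.000010, 0.000085)  (running Σ = (-0.058289, 0.000000))
  m=4: (0.050730, -0.405823) × (0.000000, -0.000007) = (-0.000003, -0.000000)  (running Σ = (-0.058292, 0.000000))
  m=5: (0.184983, 0.112943) × (-0.000000, -0.000000) = (0.000000, -0.000000)  (running Σ = (-0.058292, -0.000000))
Total Σ_m = (-0.058292, -0.000000). Multiply by 1.142397: (-0.066593, -0.000000). P_5(cos γ) = -0.066593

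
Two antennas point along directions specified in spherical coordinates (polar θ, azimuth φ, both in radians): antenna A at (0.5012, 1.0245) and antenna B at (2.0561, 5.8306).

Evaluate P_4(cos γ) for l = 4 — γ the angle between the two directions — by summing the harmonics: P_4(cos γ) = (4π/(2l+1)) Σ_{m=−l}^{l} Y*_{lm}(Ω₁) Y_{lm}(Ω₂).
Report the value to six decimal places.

-0.055124

Summing Y*_{l m}(θ₁,φ₁)·Y_{l m}(θ₂,φ₂) over m ∈ [−4, 4]; prefactor 4π/(2·4+1) = 1.396263:
  [-4]  conj(Y_{4,-4})(Ω₁) = (-0.013596, -0.019272) ; Y_{4,-4}(Ω₂) = (-0.064273, 0.263161) ; Δ = (0.005946, -0.002339)
  [-3]  conj(Y_{4,-3})(Ω₁) = (-0.121481, 0.008285) ; Y_{4,-3}(Ω₂) = (-0.085435, -0.394941) ; Δ = (0.013651, 0.047270)
  [-2]  conj(Y_{4,-2})(Ω₁) = (-0.155803, 0.300586) ; Y_{4,-2}(Ω₂) = (0.084567, 0.107707) ; Δ = (-0.045551, 0.008639)
  [-1]  conj(Y_{4,-1})(Ω₁) = (0.246904, 0.406079) ; Y_{4,-1}(Ω₂) = (0.259251, 0.126060) ; Δ = (0.012820, 0.136401)
  [+0]  conj(Y_{4,0})(Ω₁) = (0.066749, -0.000000) ; Y_{4,0}(Ω₂) = (-0.197900, 0.000000) ; Δ = (-0.013210, 0.000000)
  [+1]  conj(Y_{4,1})(Ω₁) = (-0.246904, 0.406079) ; Y_{4,1}(Ω₂) = (-0.259251, 0.126060) ; Δ = (0.012820, -0.136401)
  [+2]  conj(Y_{4,2})(Ω₁) = (-0.155803, -0.300586) ; Y_{4,2}(Ω₂) = (0.084567, -0.107707) ; Δ = (-0.045551, -0.008639)
  [+3]  conj(Y_{4,3})(Ω₁) = (0.121481, 0.008285) ; Y_{4,3}(Ω₂) = (0.085435, -0.394941) ; Δ = (0.013651, -0.047270)
  [+4]  conj(Y_{4,4})(Ω₁) = (-0.013596, 0.019272) ; Y_{4,4}(Ω₂) = (-0.064273, -0.263161) ; Δ = (0.005946, 0.002339)
Σ over m = (-0.039480, -0.000000); ×(4π/9) → (-0.055124, -0.000000). Real part: -0.055124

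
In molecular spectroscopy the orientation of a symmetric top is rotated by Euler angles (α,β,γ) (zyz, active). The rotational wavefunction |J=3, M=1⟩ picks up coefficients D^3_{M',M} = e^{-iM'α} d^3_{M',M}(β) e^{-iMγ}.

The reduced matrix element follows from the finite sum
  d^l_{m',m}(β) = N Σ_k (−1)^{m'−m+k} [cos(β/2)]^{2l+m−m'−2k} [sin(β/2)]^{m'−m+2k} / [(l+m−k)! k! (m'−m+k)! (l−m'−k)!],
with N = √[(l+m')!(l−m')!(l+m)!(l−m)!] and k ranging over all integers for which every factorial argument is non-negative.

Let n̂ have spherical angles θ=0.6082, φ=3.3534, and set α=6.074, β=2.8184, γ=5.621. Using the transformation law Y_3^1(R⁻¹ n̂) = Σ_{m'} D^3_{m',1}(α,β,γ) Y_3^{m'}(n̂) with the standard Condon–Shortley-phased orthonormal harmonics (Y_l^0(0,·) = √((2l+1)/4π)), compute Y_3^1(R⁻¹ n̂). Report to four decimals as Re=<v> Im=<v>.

Re=-0.3661 Im=0.0451

Need the full column D^3_{m',1} for m'=−3..3 at α=6.0740, β=2.8184, γ=5.6210.
cos(β/2)=0.160894, sin(β/2)=0.986972
d^3_{-3,1}: single k=4 term ⇒ +0.095136;  D = +0.095079+0.003294i
d^3_{-2,1}: k∈[3..4] ⇒ +0.025326 -0.476500 = -0.451175;  D = -0.437831-0.108916i
d^3_{-1,1}: k∈[2..4] ⇒ +0.003917 -0.196512 +0.924332 = +0.731738;  D = +0.657933+0.320256i
d^3_{0,1}: k∈[1..3] ⇒ +0.000369 -0.041615 +0.521980 = +0.480734;  D = +0.379131+0.295575i
d^3_{1,1}: k∈[0..2] ⇒ +0.000017 -0.005222 +0.147384 = +0.142179;  D = +0.091532+0.108797i
d^3_{2,1}: k∈[0..1] ⇒ -0.000337 +0.025326 = +0.024989;  D = +0.011766+0.022046i
d^3_{3,1}: single k=0 term ⇒ +0.002528;  D = +0.000701+0.002429i
Y_3^{m'}(θ=0.6082,φ=3.3534) and Σ D·Y over m':
  (+0.0951+0.0033i)·(-0.0626+0.0462i)  (-0.4378-0.1089i)·(+0.2496-0.1126i)  (+0.6579+0.3203i)·(-0.4274+0.0919i)  (+0.3791+0.2956i)·(+0.1126+0.0000i)  (+0.0915+0.1088i)·(+0.4274+0.0919i)  (+0.0118+0.0220i)·(+0.2496+0.1126i)  (+0.0007+0.0024i)·(+0.0626+0.0462i)
Y_3^1(R⁻¹ n̂) = -0.366128+0.045065i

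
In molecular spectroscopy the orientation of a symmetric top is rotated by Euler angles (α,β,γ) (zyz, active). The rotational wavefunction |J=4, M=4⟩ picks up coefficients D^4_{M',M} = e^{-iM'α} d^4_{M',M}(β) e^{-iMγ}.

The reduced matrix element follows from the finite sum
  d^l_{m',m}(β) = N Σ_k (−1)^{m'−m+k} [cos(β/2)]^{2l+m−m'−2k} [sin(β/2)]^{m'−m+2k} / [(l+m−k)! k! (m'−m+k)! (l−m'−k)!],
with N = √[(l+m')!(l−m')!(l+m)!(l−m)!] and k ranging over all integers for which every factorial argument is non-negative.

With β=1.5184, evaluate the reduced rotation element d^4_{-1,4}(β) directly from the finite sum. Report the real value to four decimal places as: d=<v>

d^4_{-1,4}(β=1.5184) via the finite sum:
c=cos(1.518400/2)=0.725387, s=sin(1.518400/2)=0.688341; N=√[6·120·40320·1]=5387.986637
k: max(0,(4)−(-1))=5 … min(4+(4),4−(-1))=5
  k=5: (−1)^0·5387.9866/(720)·0.7254^3·0.6883^5 = +0.441390
d^4_{-1,4}(1.5184) = +0.441390

d=0.4414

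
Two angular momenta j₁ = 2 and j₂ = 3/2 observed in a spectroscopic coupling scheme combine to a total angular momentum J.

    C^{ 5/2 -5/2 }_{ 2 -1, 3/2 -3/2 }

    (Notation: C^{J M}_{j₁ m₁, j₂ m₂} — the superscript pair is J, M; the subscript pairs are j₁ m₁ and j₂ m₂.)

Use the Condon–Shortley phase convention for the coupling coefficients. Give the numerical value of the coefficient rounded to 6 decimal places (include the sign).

j₁+j₂−J=1  J+j₁−j₂=3  J−j₁+j₂=2  j₁+j₂+J+1=7
(j₁±m₁, j₂±m₂, J±M) = (1,3,0,3,0,5)
P² = 432/7
sum k=0..0:
  [0] +1/12 = 1/12
S = 1/12
C² = P²·S² = 3/7 ; C = +0.654654

+√(3/7) ≈ +0.654654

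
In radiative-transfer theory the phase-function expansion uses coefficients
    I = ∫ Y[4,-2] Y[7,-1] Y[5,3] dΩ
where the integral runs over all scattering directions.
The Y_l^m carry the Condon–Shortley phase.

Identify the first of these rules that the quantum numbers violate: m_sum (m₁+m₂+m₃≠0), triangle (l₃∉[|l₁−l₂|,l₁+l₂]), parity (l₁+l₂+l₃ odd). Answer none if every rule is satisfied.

azimuthal sum: -2 − 1 + 3 = 0  ✓
3 ≤ 5 ≤ 11 (triangle on l)  ✓
L = 4 + 7 + 5 = 16 (even)  ✓

none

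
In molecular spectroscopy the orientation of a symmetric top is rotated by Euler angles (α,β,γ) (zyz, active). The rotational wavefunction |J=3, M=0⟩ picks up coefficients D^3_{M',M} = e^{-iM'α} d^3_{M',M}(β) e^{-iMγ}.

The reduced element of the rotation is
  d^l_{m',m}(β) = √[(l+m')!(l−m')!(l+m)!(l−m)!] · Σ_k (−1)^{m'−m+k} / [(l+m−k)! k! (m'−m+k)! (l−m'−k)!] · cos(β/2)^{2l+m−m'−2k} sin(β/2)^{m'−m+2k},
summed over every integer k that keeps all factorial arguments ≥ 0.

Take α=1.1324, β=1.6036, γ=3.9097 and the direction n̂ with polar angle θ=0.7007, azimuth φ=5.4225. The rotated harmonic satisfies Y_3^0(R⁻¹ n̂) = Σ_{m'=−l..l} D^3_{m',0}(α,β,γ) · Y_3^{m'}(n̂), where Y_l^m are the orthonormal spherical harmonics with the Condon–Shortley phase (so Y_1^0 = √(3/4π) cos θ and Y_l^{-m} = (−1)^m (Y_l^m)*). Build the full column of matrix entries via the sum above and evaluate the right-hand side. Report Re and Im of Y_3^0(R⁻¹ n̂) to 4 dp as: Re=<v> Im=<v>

Need the full column D^3_{m',0} for m'=−3..3 at α=1.1324, β=1.6036, γ=3.9097.
cos(β/2)=0.695414, sin(β/2)=0.718609
d^3_{-3,0}: single k=3 term ⇒ +0.558115;  D = -0.539982-0.141110i
d^3_{-2,0}: k∈[2..3] ⇒ +0.661486 -0.706348 = -0.044862;  D = +0.028695-0.034485i
d^3_{-1,0}: k∈[1..3] ⇒ +0.404857 -1.296943 +0.461634 = -0.430452;  D = -0.182722-0.389746i
d^3_{0,0}: k∈[0..3] ⇒ +0.113100 -1.086932 +1.160648 -0.137707 = +0.049108;  D = +0.049108+0.000000i
d^3_{1,0}: k∈[0..2] ⇒ -0.404857 +1.296943 -0.461634 = +0.430452;  D = +0.182722-0.389746i
d^3_{2,0}: k∈[0..1] ⇒ +0.661486 -0.706348 = -0.044862;  D = +0.028695+0.034485i
d^3_{3,0}: single k=0 term ⇒ -0.558115;  D = +0.539982-0.141110i
Y_3^{m'}(θ=0.7007,φ=5.4225) and Σ D·Y over m':
  (-0.5400-0.1411i)·(-0.0948+0.0594i)  (+0.0287-0.0345i)·(-0.0487+0.3211i)  (-0.1827-0.3897i)·(+0.2610+0.3036i)  (+0.0491+0.0000i)·(-0.0224+0.0000i)  (+0.1827-0.3897i)·(-0.2610+0.3036i)  (+0.0287+0.0345i)·(-0.0487-0.3211i)  (+0.5400-0.1411i)·(+0.0948+0.0594i)
Y_3^0(R⁻¹ n̂) = +0.278623+0.000000i

Re=0.2786 Im=0.0000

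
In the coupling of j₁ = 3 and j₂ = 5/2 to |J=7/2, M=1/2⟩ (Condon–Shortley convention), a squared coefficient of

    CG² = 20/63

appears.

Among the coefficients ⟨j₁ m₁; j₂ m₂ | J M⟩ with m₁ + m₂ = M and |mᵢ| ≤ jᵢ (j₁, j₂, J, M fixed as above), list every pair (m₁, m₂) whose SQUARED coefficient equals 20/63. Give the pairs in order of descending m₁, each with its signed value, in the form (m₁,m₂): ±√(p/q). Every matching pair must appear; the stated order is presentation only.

Admissible pairs with m₁+m₂ = M = 1/2: (-2,5/2), (-1,3/2), (0,1/2), (1,-1/2), (2,-3/2), (3,-5/2)
  (m₁,m₂)=(3,-5/2): CG² = 2/21, CG = +√(2/21)
  (m₁,m₂)=(2,-3/2): CG² = 20/63, CG = +√(20/63)   ← matches the target
  (m₁,m₂)=(1,-1/2): CG² = 1/63, CG = −√(1/63)
  (m₁,m₂)=(0,1/2): CG² = 4/21, CG = −√(4/21)
  (m₁,m₂)=(-1,3/2): CG² = 8/63, CG = +√(8/63)
  (m₁,m₂)=(-2,5/2): CG² = 16/63, CG = +√(16/63)
Pairs with CG² = 20/63: (2,-3/2): +√(20/63)

(2,-3/2): +√(20/63)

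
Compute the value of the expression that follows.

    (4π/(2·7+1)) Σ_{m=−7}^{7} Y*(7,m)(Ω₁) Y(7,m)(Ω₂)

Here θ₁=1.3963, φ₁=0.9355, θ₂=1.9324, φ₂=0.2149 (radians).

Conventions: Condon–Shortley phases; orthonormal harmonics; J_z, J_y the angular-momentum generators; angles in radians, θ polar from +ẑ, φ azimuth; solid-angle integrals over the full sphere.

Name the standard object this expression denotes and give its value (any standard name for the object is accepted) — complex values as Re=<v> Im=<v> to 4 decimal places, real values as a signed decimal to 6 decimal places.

This sum is the spherical-harmonic addition theorem: it equals the Legendre polynomial P_l(cos γ) of the angle γ between the two directions.
Summing Y*_{l m}(θ₁,φ₁)·Y_{l m}(θ₂,φ₂) over m ∈ [−7, 7]; prefactor 4π/(2·7+1) = 0.837758:
  [-7]  conj(Y_{7,-7})(Ω₁) = (0.433527, 0.117798) ; Y_{7,-7}(Ω₂) = (0.020808, -0.312464) ; Δ = (0.045829, -0.133010)
  [-6]  conj(Y_{7,-6})(Ω₁) = (0.232235, -0.184059) ; Y_{7,-6}(Ω₂) = (-0.123072, 0.425755) ; Δ = (0.049783, 0.121528)
  [-5]  conj(Y_{7,-5})(Ω₁) = (0.007211, 0.206590) ; Y_{7,-5}(Ω₂) = (0.078427, -0.144831) ; Δ = (0.030486, 0.015158)
  [-4]  conj(Y_{7,-4})(Ω₁) = (0.257901, 0.176594) ; Y_{7,-4}(Ω₂) = (0.178074, -0.206675) ; Δ = (0.082423, -0.021855)
  [-3]  conj(Y_{7,-3})(Ω₁) = (-0.113822, 0.039636) ; Y_{7,-3}(Ω₂) = (-0.218544, 0.164317) ; Δ = (0.018362, -0.027365)
  [-2]  conj(Y_{7,-2})(Ω₁) = (-0.092039, 0.297323) ; Y_{7,-2}(Ω₂) = (-0.152869, 0.070072) ; Δ = (-0.006764, -0.051901)
  [-1]  conj(Y_{7,-1})(Ω₁) = (-0.051099, -0.069309) ; Y_{7,-1}(Ω₂) = (0.290878, -0.063490) ; Δ = (-0.019264, -0.016916)
  [+0]  conj(Y_{7,0})(Ω₁) = (-0.309692, -0.000000) ; Y_{7,0}(Ω₂) = (0.135037, 0.000000) ; Δ = (-0.041820, -0.000000)
  [+1]  conj(Y_{7,1})(Ω₁) = (0.051099, -0.069309) ; Y_{7,1}(Ω₂) = (-0.290878, -0.063490) ; Δ = (-0.019264, 0.016916)
  [+2]  conj(Y_{7,2})(Ω₁) = (-0.092039, -0.297323) ; Y_{7,2}(Ω₂) = (-0.152869, -0.070072) ; Δ = (-0.006764, 0.051901)
  [+3]  conj(Y_{7,3})(Ω₁) = (0.113822, 0.039636) ; Y_{7,3}(Ω₂) = (0.218544, 0.164317) ; Δ = (0.018362, 0.027365)
  [+4]  conj(Y_{7,4})(Ω₁) = (0.257901, -0.176594) ; Y_{7,4}(Ω₂) = (0.178074, 0.206675) ; Δ = (0.082423, 0.021855)
  [+5]  conj(Y_{7,5})(Ω₁) = (-0.007211, 0.206590) ; Y_{7,5}(Ω₂) = (-0.078427, -0.144831) ; Δ = (0.030486, -0.015158)
  [+6]  conj(Y_{7,6})(Ω₁) = (0.232235, 0.184059) ; Y_{7,6}(Ω₂) = (-0.123072, -0.425755) ; Δ = (0.049783, -0.121528)
  [+7]  conj(Y_{7,7})(Ω₁) = (-0.433527, 0.117798) ; Y_{7,7}(Ω₂) = (-0.020808, -0.312464) ; Δ = (0.045829, 0.133010)
Accumulated sum (0.359890, 0.000000); after 4π/(2l+1) scaling, (0.301500, 0.000000) ⇒ P_7 = 0.301500

Legendre polynomial (addition theorem), +0.301500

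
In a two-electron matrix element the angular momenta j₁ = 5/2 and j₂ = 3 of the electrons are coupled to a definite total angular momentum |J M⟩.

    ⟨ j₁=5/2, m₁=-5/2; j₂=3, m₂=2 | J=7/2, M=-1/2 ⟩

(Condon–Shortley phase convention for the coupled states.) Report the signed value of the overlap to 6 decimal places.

triangle: 2!×3!×4!/10! = 288/3628800
(j±m)!: 0!×5!×5!×1!×3!×4! = 2073600
prefactor² = (2J+1)×Δ×N² = 9216/7
  k=2: +1/(2!×0!×3!×3!×0!×1!) = 1/72
Σ = 1/72  ⇒  CG² = 9216/7×(1/72)² = 16/63
CG = +√(16/63) = +0.503953

+√(16/63) ≈ +0.503953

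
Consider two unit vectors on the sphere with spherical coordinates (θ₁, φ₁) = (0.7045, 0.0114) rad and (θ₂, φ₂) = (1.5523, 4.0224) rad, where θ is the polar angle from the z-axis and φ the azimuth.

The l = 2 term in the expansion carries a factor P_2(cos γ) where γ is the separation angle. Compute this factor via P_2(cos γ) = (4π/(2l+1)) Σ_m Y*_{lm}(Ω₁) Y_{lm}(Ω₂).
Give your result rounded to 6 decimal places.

Addition theorem: P_2(cos γ) = (4π/5) Σ_m Y*_{lm}(Ω₁) Y_{lm}(Ω₂), m = −2…2:
  m=-2: (0.16198 + 0.00369j) × (-0.07324 - 0.37913j) = -0.01046 - 0.06168j  (running Σ = -0.01046 - 0.06168j)
  m=-1: (0.38120 + 0.00435j) × (-0.00909 + 0.01102j) = -0.00351 + 0.00416j  (running Σ = -0.01398 - 0.05752j)
  m=0: (0.23391 + 0.00000j) × (-0.31507 + 0.00000j) = -0.07370 + 0.00000j  (running Σ = -0.08767 - 0.05752j)
  m=1: (-0.38120 + 0.00435j) × (0.00909 + 0.01102j) = -0.00351 - 0.00416j  (running Σ = -0.09119 - 0.06168j)
  m=2: (0.16198 - 0.00369j) × (-0.07324 + 0.37913j) = -0.01046 + 0.06168j  (running Σ = -0.10165 + 0.00000j)
Total Σ_m = -0.10165 + 0.00000j. Multiply by 2.513274: -0.25547 + 0.00000j. P_2(cos γ) = -0.255475

-0.255475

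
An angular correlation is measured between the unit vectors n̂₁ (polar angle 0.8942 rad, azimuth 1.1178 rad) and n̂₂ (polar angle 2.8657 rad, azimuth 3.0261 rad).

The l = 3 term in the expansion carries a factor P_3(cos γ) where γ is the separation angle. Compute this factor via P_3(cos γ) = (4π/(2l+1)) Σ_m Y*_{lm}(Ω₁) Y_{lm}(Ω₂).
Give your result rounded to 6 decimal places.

0.247835

Addition theorem: P_3(cos γ) = (4π/7) Σ_m Y*_{lm}(Ω₁) Y_{lm}(Ω₂), m = −3…3:
  m=-3: (-0.193353-0.041577i) × (-0.007933-0.002864i) = +0.001415+0.000884i  (running Σ = +0.001415+0.000884i)
  m=-2: (-0.239994+0.306181i) × (-0.071031-0.016705i) = +0.022162-0.017739i  (running Σ = +0.023576-0.016855i)
  m=-1: (+0.105904+0.217570i) × (-0.317353-0.036816i) = -0.025599-0.072945i  (running Σ = -0.002022-0.089801i)
  m=0: (-0.242944-0.000000i) × (-0.584906+0.000000i) = +0.142099+0.000000i  (running Σ = +0.140077-0.089801i)
  m=1: (-0.105904+0.217570i) × (+0.317353-0.036816i) = -0.025599+0.072945i  (running Σ = +0.114478-0.016855i)
  m=2: (-0.239994-0.306181i) × (-0.071031+0.016705i) = +0.022162+0.017739i  (running Σ = +0.136640+0.000884i)
  m=3: (+0.193353-0.041577i) × (+0.007933-0.002864i) = +0.001415-0.000884i  (running Σ = +0.138055+0.000000i)
Accumulated sum +0.138055+0.000000i; after 4π/(2l+1) scaling, +0.247835+0.000000i ⇒ P_3 = 0.247835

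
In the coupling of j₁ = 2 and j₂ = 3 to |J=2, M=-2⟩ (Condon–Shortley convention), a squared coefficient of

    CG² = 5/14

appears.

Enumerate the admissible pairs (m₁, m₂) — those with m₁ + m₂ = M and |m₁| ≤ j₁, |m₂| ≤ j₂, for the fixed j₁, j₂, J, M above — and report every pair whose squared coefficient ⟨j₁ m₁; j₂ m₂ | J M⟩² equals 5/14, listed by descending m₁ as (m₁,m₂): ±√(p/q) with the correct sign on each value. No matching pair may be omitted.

(1,-3): +√(5/14); (0,-2): −√(5/14)

Admissible pairs with m₁+m₂ = M = -2: (-2,0), (-1,-1), (0,-2), (1,-3)
  (m₁,m₂)=(1,-3): CG² = 5/14, CG = +√(5/14)   ← matches the target
  (m₁,m₂)=(0,-2): CG² = 5/14, CG = −√(5/14)   ← matches the target
  (m₁,m₂)=(-1,-1): CG² = 3/14, CG = +√(3/14)
  (m₁,m₂)=(-2,0): CG² = 1/14, CG = −√(1/14)
Pairs with CG² = 5/14: (1,-3): +√(5/14); (0,-2): −√(5/14)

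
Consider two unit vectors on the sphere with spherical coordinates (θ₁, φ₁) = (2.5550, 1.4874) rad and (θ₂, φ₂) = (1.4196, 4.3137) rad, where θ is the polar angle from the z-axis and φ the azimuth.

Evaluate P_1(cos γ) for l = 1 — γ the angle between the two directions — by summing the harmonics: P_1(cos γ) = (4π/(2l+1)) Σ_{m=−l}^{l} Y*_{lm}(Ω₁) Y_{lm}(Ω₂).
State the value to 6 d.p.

Expand P_1 via completeness: Σ_{m} conj(Y_{1,m}) at Ω₁ times Y_{1,m} at Ω₂ —
  m=-1: Y*=+0.015930+0.190576i  Y=-0.132594+0.314765i  product -0.062099-0.020255i
  m=+0: Y*=-0.406924-0.000000i  Y=+0.073594+0.000000i  product -0.029947-0.000000i
  m=+1: Y*=-0.015930+0.190576i  Y=+0.132594+0.314765i  product -0.062099+0.020255i
Σ over m = -0.154145+0.000000i; ×(4π/3) → -0.645679+0.000000i. Real part: -0.645679

-0.645679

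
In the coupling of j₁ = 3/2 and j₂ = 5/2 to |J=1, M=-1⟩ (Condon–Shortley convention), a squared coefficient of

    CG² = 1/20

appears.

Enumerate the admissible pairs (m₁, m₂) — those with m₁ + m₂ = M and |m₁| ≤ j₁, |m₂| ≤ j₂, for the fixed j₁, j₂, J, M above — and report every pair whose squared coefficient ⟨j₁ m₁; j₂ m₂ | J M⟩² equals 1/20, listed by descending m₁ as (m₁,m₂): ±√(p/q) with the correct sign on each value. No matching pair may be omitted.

(-3/2,1/2): −√(1/20)

Admissible pairs with m₁+m₂ = M = -1: (-3/2,1/2), (-1/2,-1/2), (1/2,-3/2), (3/2,-5/2)
  (m₁,m₂)=(3/2,-5/2): CG² = 1/2, CG = +√(1/2)
  (m₁,m₂)=(1/2,-3/2): CG² = 3/10, CG = −√(3/10)
  (m₁,m₂)=(-1/2,-1/2): CG² = 3/20, CG = +√(3/20)
  (m₁,m₂)=(-3/2,1/2): CG² = 1/20, CG = −√(1/20)   ← matches the target
Pairs with CG² = 1/20: (-3/2,1/2): −√(1/20)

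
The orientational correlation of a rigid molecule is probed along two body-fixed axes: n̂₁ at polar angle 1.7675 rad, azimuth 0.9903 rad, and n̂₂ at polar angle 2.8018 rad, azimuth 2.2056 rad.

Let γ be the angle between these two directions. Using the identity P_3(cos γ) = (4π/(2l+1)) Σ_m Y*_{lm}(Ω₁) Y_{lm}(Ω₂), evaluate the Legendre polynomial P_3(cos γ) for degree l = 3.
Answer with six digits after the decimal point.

Expand P_3 via completeness: Σ_{m} conj(Y_{3,m}) at Ω₁ times Y_{3,m} at Ω₂ —
  [-3]  conj(Y_{3,-3})(Ω₁) = -0.38783 + 0.06685j ; Y_{3,-3}(Ω₂) = 0.01460 - 0.00506j ; Δ = -0.00532 + 0.00294j
  [-2]  conj(Y_{3,-2})(Ω₁) = 0.07654 - 0.17620j ; Y_{3,-2}(Ω₂) = 0.03175 - 0.10222j ; Δ = -0.01558 - 0.01342j
  [-1]  conj(Y_{3,-1})(Ω₁) = -0.14063 - 0.21441j ; Y_{3,-1}(Ω₂) = -0.22003 - 0.29875j ; Δ = -0.03311 + 0.08919j
  [+0]  conj(Y_{3,0})(Ω₁) = 0.20487 + 0.00000j ; Y_{3,0}(Ω₂) = -0.50826 + 0.00000j ; Δ = -0.10413 + 0.00000j
  [+1]  conj(Y_{3,1})(Ω₁) = 0.14063 - 0.21441j ; Y_{3,1}(Ω₂) = 0.22003 - 0.29875j ; Δ = -0.03311 - 0.08919j
  [+2]  conj(Y_{3,2})(Ω₁) = 0.07654 + 0.17620j ; Y_{3,2}(Ω₂) = 0.03175 + 0.10222j ; Δ = -0.01558 + 0.01342j
  [+3]  conj(Y_{3,3})(Ω₁) = 0.38783 + 0.06685j ; Y_{3,3}(Ω₂) = -0.01460 - 0.00506j ; Δ = -0.00532 - 0.00294j
Accumulated sum -0.21216 - 0.00000j; after 4π/(2l+1) scaling, -0.38087 - 0.00000j ⇒ P_3 = -0.380866

-0.380866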